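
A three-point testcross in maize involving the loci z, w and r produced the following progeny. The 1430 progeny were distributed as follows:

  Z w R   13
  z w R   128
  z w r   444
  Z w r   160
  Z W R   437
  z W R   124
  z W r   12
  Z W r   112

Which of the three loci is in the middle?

The two most frequent reciprocal classes, Z W R and z w r, are the parental types, so the F1 was Z W R / z w r.
The two rarest classes, Z w R and z W r, are the double crossovers. Comparing them with the parentals, only the w allele has switched, so w is the middle locus and the order is z – w – r.

w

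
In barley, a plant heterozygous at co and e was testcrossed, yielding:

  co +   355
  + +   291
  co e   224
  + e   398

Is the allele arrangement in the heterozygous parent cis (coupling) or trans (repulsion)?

trans

The two most frequent classes are + e (398) and co + (355); these are the parental (non-recombinant) types.
So the F1 carried + e on one chromosome and co + on the other — the recessive alleles are on opposite chromosomes (trans / repulsion).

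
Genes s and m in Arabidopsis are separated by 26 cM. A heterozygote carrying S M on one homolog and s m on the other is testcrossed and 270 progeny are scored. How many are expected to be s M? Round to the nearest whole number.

A map distance of 26 cM corresponds to a recombination frequency of 0.260.
The F1 is S M / s m, so s M is a recombinant gamete class with expected frequency r/2 = 0.260/2 = 0.1300.
Expected number = 0.1300 × 270 = 35.10 ≈ 35.

35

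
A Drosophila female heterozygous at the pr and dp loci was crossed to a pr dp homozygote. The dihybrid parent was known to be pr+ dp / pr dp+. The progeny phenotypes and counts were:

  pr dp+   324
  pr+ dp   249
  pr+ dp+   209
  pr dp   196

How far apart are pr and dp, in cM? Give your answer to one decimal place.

The recombinant classes are pr+ dp+ and pr dp: 209 + 196 = 405.
Recombination frequency = 405/978 = 0.4141 ≈ 41.4%, i.e. 41.4 cM.

41.4 cM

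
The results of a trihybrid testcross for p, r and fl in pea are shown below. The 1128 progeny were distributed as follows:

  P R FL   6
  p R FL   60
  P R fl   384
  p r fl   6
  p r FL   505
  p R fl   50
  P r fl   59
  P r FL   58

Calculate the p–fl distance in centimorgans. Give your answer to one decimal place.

The two most frequent reciprocal classes, P R fl and p r FL, are the parental types, so the F1 was P R fl / p r FL.
The two rarest classes, P R FL and p r fl, are the double crossovers. Comparing them with the parentals, only the fl allele has switched, so fl is the middle locus and the order is p – fl – r.
Crossovers in the p–fl interval produce the single-crossover classes p R fl and P r FL (50 + 58 = 108) plus the double crossovers (12).
RF(p–fl) = (108 + 12) / 1128 = 120/1128 = 0.1064 → 10.6 centimorgans.

10.6 centimorgans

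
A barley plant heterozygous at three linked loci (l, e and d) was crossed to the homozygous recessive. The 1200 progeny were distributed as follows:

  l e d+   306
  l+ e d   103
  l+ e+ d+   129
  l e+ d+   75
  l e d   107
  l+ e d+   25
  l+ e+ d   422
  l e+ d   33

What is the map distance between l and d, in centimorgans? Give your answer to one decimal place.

The two most frequent reciprocal classes, l e d+ and l+ e+ d, are the parental types, so the F1 was l e d+ / l+ e+ d.
The two rarest classes, l+ e d+ and l e+ d, are the double crossovers. Comparing them with the parentals, only the l allele has switched, so l is the middle locus and the order is e – l – d.
Crossovers in the l–d interval produce the single-crossover classes l e d and l+ e+ d+ (107 + 129 = 236) plus the double crossovers (58).
RF(l–d) = (236 + 58) / 1200 = 294/1200 = 0.2450 → 24.5 centimorgans.

24.5 centimorgans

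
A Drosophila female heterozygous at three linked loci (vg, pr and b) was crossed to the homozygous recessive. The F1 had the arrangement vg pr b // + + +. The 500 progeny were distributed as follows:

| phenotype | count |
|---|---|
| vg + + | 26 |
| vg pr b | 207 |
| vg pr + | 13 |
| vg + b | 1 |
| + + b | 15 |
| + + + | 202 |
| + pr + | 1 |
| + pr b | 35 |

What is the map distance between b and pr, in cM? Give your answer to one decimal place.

6.0 cM

The two rarest classes, vg + b and + pr +, are the double crossovers. Comparing them with the parentals, only the pr allele has switched, so pr is the middle locus and the order is vg – pr – b.
Crossovers in the pr–b interval produce the single-crossover classes vg pr + and + + b (13 + 15 = 28) plus the double crossovers (2).
RF(pr–b) = (28 + 2) / 500 = 30/500 = 0.0600 → 6.0 cM.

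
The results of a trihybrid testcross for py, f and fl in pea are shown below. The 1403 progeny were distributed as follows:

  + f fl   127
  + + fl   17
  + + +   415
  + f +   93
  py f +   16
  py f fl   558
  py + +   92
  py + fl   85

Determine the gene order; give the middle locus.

fl

The two most frequent reciprocal classes, + + + and py f fl, are the parental types, so the F1 was + + + / py f fl.
The two rarest classes, + + fl and py f +, are the double crossovers. Comparing them with the parentals, only the fl allele has switched, so fl is the middle locus and the order is f – fl – py.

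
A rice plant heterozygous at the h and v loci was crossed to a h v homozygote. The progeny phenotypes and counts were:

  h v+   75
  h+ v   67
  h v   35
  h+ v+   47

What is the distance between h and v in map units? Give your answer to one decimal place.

36.6 map units

The two most frequent classes, h+ v (67) and h v+ (75), are the parental types, so the F1 was h+ v / h v+.
The recombinant classes are h+ v+ and h v: 47 + 35 = 82.
Recombination frequency = 82/224 = 0.3661 ≈ 36.6%, i.e. 36.6 map units.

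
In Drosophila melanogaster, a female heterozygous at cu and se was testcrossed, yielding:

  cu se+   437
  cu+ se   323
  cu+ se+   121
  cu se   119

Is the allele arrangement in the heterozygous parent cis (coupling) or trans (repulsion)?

The two most frequent classes are cu+ se (323) and cu se+ (437); these are the parental (non-recombinant) types.
So the F1 carried cu+ se on one chromosome and cu se+ on the other — the recessive alleles are on opposite chromosomes (trans / repulsion).

trans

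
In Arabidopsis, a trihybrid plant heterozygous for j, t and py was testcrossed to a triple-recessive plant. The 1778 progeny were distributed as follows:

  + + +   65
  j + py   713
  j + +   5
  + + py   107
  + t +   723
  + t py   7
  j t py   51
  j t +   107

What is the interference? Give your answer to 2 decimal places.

0.26

The two most frequent reciprocal classes, + t + and j + py, are the parental types, so the F1 was + t + / j + py.
The two rarest classes, + t py and j + +, are the double crossovers. Comparing them with the parentals, only the py allele has switched, so py is the middle locus and the order is j – py – t.
j–py: (214 + 12)/1778 = 0.1271; py–t: (116 + 12)/1778 = 0.0720.
Expected DCO frequency = 0.1271 × 0.0720 ≈ 0.00915; observed = 12/1778 ≈ 0.00675.
Coefficient of coincidence = 0.00675/0.00915 ≈ 0.74; interference = 1 − 0.74 = 0.26.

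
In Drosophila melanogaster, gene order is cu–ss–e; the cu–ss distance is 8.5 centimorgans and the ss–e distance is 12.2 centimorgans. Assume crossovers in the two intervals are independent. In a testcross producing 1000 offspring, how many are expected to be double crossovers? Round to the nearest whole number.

10

Map distances give recombination frequencies of 0.085 and 0.122 for the two intervals.
With no interference, expected double-crossover frequency = 0.085 × 0.122 = 0.01037.
Expected number = 0.01037 × 1000 = 10.37 ≈ 10.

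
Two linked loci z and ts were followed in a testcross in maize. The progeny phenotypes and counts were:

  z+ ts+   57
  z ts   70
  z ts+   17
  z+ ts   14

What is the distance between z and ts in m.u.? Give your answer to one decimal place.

The two most frequent classes, z+ ts+ (57) and z ts (70), are the parental types, so the F1 was z+ ts+ / z ts.
The recombinant classes are z+ ts and z ts+: 14 + 17 = 31.
Recombination frequency = 31/158 = 0.1962 ≈ 19.6%, i.e. 19.6 m.u.

19.6 m.u.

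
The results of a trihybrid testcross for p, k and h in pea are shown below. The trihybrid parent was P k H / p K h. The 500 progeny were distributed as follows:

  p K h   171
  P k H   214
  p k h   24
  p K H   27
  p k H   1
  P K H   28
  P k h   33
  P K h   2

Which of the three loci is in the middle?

p

The two rarest classes, p k H and P K h, are the double crossovers. Comparing them with the parentals, only the p allele has switched, so p is the middle locus and the order is h – p – k.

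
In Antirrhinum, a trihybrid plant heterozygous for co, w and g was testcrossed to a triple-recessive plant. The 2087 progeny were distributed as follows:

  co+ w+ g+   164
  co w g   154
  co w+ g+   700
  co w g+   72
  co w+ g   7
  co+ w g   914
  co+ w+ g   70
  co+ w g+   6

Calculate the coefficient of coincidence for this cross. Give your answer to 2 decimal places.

0.53

The two most frequent reciprocal classes, co w+ g+ and co+ w g, are the parental types, so the F1 was co w+ g+ / co+ w g.
The two rarest classes, co w+ g and co+ w g+, are the double crossovers. Comparing them with the parentals, only the g allele has switched, so g is the middle locus and the order is w – g – co.
w–g: (142 + 13)/2087 = 0.0743; g–co: (318 + 13)/2087 = 0.1586.
Expected DCO frequency = 0.0743 × 0.1586 ≈ 0.01178; observed = 13/2087 ≈ 0.00623.
Coefficient of coincidence = 0.00623/0.01178 ≈ 0.53.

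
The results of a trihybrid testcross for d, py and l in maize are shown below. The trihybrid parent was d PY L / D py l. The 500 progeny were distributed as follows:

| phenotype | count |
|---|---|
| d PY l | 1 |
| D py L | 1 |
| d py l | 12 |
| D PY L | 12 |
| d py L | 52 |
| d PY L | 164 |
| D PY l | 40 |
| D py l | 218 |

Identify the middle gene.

The two rarest classes, d PY l and D py L, are the double crossovers. Comparing them with the parentals, only the l allele has switched, so l is the middle locus and the order is py – l – d.

l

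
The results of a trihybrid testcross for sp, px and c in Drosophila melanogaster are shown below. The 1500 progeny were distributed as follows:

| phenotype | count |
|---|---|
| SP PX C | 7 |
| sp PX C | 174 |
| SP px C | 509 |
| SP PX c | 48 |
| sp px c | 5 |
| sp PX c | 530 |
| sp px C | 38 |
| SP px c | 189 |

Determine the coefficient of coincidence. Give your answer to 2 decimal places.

The two most frequent reciprocal classes, sp PX c and SP px C, are the parental types, so the F1 was sp PX c / SP px C.
The two rarest classes, sp px c and SP PX C, are the double crossovers. Comparing them with the parentals, only the px allele has switched, so px is the middle locus and the order is sp – px – c.
sp–px: (86 + 12)/1500 = 0.0653; px–c: (363 + 12)/1500 = 0.2500.
Expected DCO frequency = 0.0653 × 0.2500 ≈ 0.01632; observed = 12/1500 ≈ 0.00800.
Coefficient of coincidence = 0.00800/0.01632 ≈ 0.49.

0.49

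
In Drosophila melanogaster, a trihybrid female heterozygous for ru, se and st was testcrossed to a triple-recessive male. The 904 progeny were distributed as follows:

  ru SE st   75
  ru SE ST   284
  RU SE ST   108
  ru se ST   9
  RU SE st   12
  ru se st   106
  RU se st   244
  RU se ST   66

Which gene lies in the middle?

The two most frequent reciprocal classes, ru SE ST and RU se st, are the parental types, so the F1 was ru SE ST / RU se st.
The two rarest classes, ru se ST and RU SE st, are the double crossovers. Comparing them with the parentals, only the se allele has switched, so se is the middle locus and the order is ru – se – st.

se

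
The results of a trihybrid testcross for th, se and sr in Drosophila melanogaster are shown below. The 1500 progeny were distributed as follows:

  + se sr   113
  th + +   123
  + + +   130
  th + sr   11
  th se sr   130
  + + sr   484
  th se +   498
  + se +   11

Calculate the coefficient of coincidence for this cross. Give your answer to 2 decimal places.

The two most frequent reciprocal classes, + + sr and th se +, are the parental types, so the F1 was + + sr / th se +.
The two rarest classes, th + sr and + se +, are the double crossovers. Comparing them with the parentals, only the th allele has switched, so th is the middle locus and the order is se – th – sr.
se–th: (236 + 22)/1500 = 0.1720; th–sr: (260 + 22)/1500 = 0.1880.
Expected DCO frequency = 0.1720 × 0.1880 ≈ 0.03234; observed = 22/1500 ≈ 0.01467.
Coefficient of coincidence = 0.01467/0.03234 ≈ 0.45.

0.45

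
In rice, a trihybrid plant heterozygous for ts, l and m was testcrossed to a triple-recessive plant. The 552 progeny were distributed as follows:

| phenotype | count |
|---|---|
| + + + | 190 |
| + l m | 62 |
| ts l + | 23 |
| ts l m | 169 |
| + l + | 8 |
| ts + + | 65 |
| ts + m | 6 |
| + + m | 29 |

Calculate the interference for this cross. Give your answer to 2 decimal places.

0.17

The two most frequent reciprocal classes, + + + and ts l m, are the parental types, so the F1 was + + + / ts l m.
The two rarest classes, + l + and ts + m, are the double crossovers. Comparing them with the parentals, only the l allele has switched, so l is the middle locus and the order is ts – l – m.
ts–l: (127 + 14)/552 = 0.2554; l–m: (52 + 14)/552 = 0.1196.
Expected DCO frequency = 0.2554 × 0.1196 ≈ 0.03055; observed = 14/552 ≈ 0.02536.
Coefficient of coincidence = 0.02536/0.03055 ≈ 0.83; interference = 1 − 0.83 = 0.17.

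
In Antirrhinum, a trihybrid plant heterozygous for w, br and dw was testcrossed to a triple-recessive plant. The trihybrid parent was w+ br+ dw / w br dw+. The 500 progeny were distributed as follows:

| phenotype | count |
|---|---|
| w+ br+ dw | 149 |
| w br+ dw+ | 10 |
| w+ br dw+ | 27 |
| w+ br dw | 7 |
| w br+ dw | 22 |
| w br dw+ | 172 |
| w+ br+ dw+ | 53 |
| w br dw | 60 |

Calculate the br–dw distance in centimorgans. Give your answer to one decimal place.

The two rarest classes, w+ br dw and w br+ dw+, are the double crossovers. Comparing them with the parentals, only the br allele has switched, so br is the middle locus and the order is dw – br – w.
Crossovers in the dw–br interval produce the single-crossover classes w+ br+ dw+ and w br dw (53 + 60 = 113) plus the double crossovers (17).
RF(dw–br) = (113 + 17) / 500 = 130/500 = 0.2600 → 26.0 centimorgans.

26.0 centimorgans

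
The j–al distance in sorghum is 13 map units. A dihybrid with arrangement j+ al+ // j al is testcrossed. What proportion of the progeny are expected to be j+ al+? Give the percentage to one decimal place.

A map distance of 13 map units corresponds to a recombination frequency of 0.130.
The F1 is j+ al+ / j al, so j+ al+ is a parental gamete class with expected frequency (1 − r)/2 = 0.870/2 = 0.4350.
That is 0.4350 = 43.5% of the progeny.

43.5%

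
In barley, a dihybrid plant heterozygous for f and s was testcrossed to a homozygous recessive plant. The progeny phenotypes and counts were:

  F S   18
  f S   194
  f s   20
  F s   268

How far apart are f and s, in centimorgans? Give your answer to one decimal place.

The two most frequent classes, F s (268) and f S (194), are the parental types, so the F1 was F s / f S.
The recombinant classes are F S and f s: 18 + 20 = 38.
Recombination frequency = 38/500 = 0.0760 ≈ 7.6%, i.e. 7.6 centimorgans.

7.6 centimorgans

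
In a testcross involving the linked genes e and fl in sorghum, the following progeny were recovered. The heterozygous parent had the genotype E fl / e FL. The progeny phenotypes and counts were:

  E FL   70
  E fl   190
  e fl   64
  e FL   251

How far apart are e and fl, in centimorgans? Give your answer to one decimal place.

The recombinant classes are E FL and e fl: 70 + 64 = 134.
Recombination frequency = 134/575 = 0.2330 ≈ 23.3%, i.e. 23.3 centimorgans.

23.3 centimorgans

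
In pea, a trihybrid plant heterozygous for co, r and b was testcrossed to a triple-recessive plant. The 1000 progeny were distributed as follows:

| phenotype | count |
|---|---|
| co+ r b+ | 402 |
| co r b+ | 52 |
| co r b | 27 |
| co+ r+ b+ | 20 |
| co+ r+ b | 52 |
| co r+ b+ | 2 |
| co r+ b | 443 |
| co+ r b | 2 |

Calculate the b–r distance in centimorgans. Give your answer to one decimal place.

The two most frequent reciprocal classes, co+ r b+ and co r+ b, are the parental types, so the F1 was co+ r b+ / co r+ b.
The two rarest classes, co+ r b and co r+ b+, are the double crossovers. Comparing them with the parentals, only the b allele has switched, so b is the middle locus and the order is r – b – co.
Crossovers in the r–b interval produce the single-crossover classes co+ r+ b+ and co r b (20 + 27 = 47) plus the double crossovers (4).
RF(r–b) = (47 + 4) / 1000 = 51/1000 = 0.0510 → 5.1 centimorgans.

5.1 centimorgans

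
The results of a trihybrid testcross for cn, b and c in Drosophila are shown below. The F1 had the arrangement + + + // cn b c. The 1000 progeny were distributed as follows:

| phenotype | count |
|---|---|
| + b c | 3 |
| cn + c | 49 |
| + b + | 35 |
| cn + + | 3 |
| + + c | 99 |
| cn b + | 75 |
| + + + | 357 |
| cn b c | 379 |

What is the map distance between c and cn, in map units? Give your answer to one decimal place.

The two rarest classes, cn + + and + b c, are the double crossovers. Comparing them with the parentals, only the cn allele has switched, so cn is the middle locus and the order is c – cn – b.
Crossovers in the c–cn interval produce the single-crossover classes + + c and cn b + (99 + 75 = 174) plus the double crossovers (6).
RF(c–cn) = (174 + 6) / 1000 = 180/1000 = 0.1800 → 18.0 map units.

18.0 map units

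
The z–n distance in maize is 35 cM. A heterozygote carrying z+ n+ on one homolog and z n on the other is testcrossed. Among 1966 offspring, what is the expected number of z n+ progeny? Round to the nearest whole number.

A map distance of 35 cM corresponds to a recombination frequency of 0.350.
The F1 is z+ n+ / z n, so z n+ is a recombinant gamete class with expected frequency r/2 = 0.350/2 = 0.1750.
Expected number = 0.1750 × 1966 = 344.05 ≈ 344.

344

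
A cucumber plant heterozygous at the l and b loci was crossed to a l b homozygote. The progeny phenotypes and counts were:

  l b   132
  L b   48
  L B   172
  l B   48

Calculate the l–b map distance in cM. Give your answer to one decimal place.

The two most frequent classes, L B (172) and l b (132), are the parental types, so the F1 was L B / l b.
The recombinant classes are L b and l B: 48 + 48 = 96.
Recombination frequency = 96/400 = 0.2400 ≈ 24.0%, i.e. 24.0 cM.

24.0 cM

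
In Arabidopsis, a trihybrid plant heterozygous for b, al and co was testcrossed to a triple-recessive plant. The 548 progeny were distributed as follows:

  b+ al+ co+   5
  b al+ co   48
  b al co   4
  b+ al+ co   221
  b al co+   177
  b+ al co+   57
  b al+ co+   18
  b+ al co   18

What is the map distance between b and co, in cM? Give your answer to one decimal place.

The two most frequent reciprocal classes, b+ al+ co and b al co+, are the parental types, so the F1 was b+ al+ co / b al co+.
The two rarest classes, b+ al+ co+ and b al co, are the double crossovers. Comparing them with the parentals, only the co allele has switched, so co is the middle locus and the order is al – co – b.
Crossovers in the co–b interval produce the single-crossover classes b al+ co and b+ al co+ (48 + 57 = 105) plus the double crossovers (9).
RF(co–b) = (105 + 9) / 548 = 114/548 = 0.2080 → 20.8 cM.

20.8 cM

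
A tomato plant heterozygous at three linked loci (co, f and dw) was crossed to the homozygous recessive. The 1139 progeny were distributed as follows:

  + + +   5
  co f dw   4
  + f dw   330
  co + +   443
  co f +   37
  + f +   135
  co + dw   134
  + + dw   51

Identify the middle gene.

co

The two most frequent reciprocal classes, + f dw and co + +, are the parental types, so the F1 was + f dw / co + +.
The two rarest classes, co f dw and + + +, are the double crossovers. Comparing them with the parentals, only the co allele has switched, so co is the middle locus and the order is f – co – dw.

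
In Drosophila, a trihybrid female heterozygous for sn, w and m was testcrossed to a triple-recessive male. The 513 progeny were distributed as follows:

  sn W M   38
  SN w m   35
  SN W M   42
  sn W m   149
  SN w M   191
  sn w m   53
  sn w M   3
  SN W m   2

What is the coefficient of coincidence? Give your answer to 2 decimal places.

The two most frequent reciprocal classes, sn W m and SN w M, are the parental types, so the F1 was sn W m / SN w M.
The two rarest classes, SN W m and sn w M, are the double crossovers. Comparing them with the parentals, only the sn allele has switched, so sn is the middle locus and the order is m – sn – w.
m–sn: (73 + 5)/513 = 0.1520; sn–w: (95 + 5)/513 = 0.1949.
Expected DCO frequency = 0.1520 × 0.1949 ≈ 0.02962; observed = 5/513 ≈ 0.00975.
Coefficient of coincidence = 0.00975/0.02962 ≈ 0.33.

0.33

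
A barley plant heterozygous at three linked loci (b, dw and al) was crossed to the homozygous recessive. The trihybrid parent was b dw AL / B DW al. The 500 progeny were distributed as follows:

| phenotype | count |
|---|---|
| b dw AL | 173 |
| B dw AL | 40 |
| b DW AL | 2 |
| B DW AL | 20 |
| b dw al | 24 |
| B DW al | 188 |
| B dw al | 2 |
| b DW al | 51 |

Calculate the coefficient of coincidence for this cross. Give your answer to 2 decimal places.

The two rarest classes, b DW AL and B dw al, are the double crossovers. Comparing them with the parentals, only the dw allele has switched, so dw is the middle locus and the order is b – dw – al.
b–dw: (91 + 4)/500 = 0.1900; dw–al: (44 + 4)/500 = 0.0960.
Expected DCO frequency = 0.1900 × 0.0960 ≈ 0.01824; observed = 4/500 ≈ 0.00800.
Coefficient of coincidence = 0.00800/0.01824 ≈ 0.44.

0.44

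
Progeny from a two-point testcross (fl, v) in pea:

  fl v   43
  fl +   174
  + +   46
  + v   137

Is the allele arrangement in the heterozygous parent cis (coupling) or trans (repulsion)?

The two most frequent classes are + v (137) and fl + (174); these are the parental (non-recombinant) types.
So the F1 carried + v on one chromosome and fl + on the other — the recessive alleles are on opposite chromosomes (trans / repulsion).

trans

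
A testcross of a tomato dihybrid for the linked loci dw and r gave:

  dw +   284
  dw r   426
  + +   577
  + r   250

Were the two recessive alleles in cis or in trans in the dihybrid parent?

cis

The two most frequent classes are + + (577) and dw r (426); these are the parental (non-recombinant) types.
So the F1 carried + + on one chromosome and dw r on the other — the recessive alleles are on the same chromosome (cis / coupling).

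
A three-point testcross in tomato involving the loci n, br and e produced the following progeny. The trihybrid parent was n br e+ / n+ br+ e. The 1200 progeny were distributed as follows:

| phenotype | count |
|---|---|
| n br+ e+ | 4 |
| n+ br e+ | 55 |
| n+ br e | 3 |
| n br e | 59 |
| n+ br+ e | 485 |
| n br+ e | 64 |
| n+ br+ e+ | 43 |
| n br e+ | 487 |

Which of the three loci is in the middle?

br

The two rarest classes, n br+ e+ and n+ br e, are the double crossovers. Comparing them with the parentals, only the br allele has switched, so br is the middle locus and the order is e – br – n.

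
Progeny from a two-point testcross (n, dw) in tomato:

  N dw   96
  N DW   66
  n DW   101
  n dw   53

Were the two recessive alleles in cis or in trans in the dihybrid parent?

The two most frequent classes are N dw (96) and n DW (101); these are the parental (non-recombinant) types.
So the F1 carried N dw on one chromosome and n DW on the other — the recessive alleles are on opposite chromosomes (trans / repulsion).

trans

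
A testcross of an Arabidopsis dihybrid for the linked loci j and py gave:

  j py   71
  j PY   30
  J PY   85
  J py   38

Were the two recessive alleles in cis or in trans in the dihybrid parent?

cis

The two most frequent classes are J PY (85) and j py (71); these are the parental (non-recombinant) types.
So the F1 carried J PY on one chromosome and j py on the other — the recessive alleles are on the same chromosome (cis / coupling).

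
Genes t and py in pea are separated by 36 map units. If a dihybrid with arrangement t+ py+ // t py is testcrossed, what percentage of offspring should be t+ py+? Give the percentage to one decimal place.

A map distance of 36 map units corresponds to a recombination frequency of 0.360.
The F1 is t+ py+ / t py, so t+ py+ is a parental gamete class with expected frequency (1 − r)/2 = 0.640/2 = 0.3200.
That is 0.3200 = 32.0% of the progeny.

32.0%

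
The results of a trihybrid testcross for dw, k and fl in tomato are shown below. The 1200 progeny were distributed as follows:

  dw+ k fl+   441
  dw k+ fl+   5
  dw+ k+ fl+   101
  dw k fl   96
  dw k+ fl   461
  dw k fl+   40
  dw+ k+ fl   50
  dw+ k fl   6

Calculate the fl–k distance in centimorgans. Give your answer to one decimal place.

The two most frequent reciprocal classes, dw k+ fl and dw+ k fl+, are the parental types, so the F1 was dw k+ fl / dw+ k fl+.
The two rarest classes, dw k+ fl+ and dw+ k fl, are the double crossovers. Comparing them with the parentals, only the fl allele has switched, so fl is the middle locus and the order is k – fl – dw.
Crossovers in the k–fl interval produce the single-crossover classes dw k fl and dw+ k+ fl+ (96 + 101 = 197) plus the double crossovers (11).
RF(k–fl) = (197 + 11) / 1200 = 208/1200 = 0.1733 → 17.3 centimorgans.

17.3 centimorgans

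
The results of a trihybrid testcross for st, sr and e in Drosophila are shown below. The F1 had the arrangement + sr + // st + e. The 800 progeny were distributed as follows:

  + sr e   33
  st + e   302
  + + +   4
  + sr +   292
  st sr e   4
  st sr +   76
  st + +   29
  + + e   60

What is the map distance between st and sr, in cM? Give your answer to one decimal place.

The two rarest classes, + + + and st sr e, are the double crossovers. Comparing them with the parentals, only the sr allele has switched, so sr is the middle locus and the order is e – sr – st.
Crossovers in the sr–st interval produce the single-crossover classes st sr + and + + e (76 + 60 = 136) plus the double crossovers (8).
RF(sr–st) = (136 + 8) / 800 = 144/800 = 0.1800 → 18.0 cM.

18.0 cM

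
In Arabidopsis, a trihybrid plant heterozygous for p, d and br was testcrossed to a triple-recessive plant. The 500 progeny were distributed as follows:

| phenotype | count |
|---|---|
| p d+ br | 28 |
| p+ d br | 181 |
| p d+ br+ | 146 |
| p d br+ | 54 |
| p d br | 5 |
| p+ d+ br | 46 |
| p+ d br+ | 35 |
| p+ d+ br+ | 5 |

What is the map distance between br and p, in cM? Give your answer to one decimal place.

The two most frequent reciprocal classes, p d+ br+ and p+ d br, are the parental types, so the F1 was p d+ br+ / p+ d br.
The two rarest classes, p+ d+ br+ and p d br, are the double crossovers. Comparing them with the parentals, only the p allele has switched, so p is the middle locus and the order is br – p – d.
Crossovers in the br–p interval produce the single-crossover classes p d+ br and p+ d br+ (28 + 35 = 63) plus the double crossovers (10).
RF(br–p) = (63 + 10) / 500 = 73/500 = 0.1460 → 14.6 cM.

14.6 cM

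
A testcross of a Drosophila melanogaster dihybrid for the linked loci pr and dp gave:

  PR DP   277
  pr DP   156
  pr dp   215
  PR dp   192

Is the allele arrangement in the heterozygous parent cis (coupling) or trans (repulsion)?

cis

The two most frequent classes are PR DP (277) and pr dp (215); these are the parental (non-recombinant) types.
So the F1 carried PR DP on one chromosome and pr dp on the other — the recessive alleles are on the same chromosome (cis / coupling).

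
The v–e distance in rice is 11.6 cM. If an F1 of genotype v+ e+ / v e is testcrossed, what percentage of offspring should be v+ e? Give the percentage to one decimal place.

5.8%

A map distance of 11.6 cM corresponds to a recombination frequency of 0.116.
The F1 is v+ e+ / v e, so v+ e is a recombinant gamete class with expected frequency r/2 = 0.116/2 = 0.0580.
That is 0.0580 = 5.8% of the progeny.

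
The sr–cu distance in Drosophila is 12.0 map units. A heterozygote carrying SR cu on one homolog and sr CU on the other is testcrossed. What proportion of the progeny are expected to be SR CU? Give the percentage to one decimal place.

6.0%

A map distance of 12.0 map units corresponds to a recombination frequency of 0.120.
The F1 is SR cu / sr CU, so SR CU is a recombinant gamete class with expected frequency r/2 = 0.120/2 = 0.0600.
That is 0.0600 = 6.0% of the progeny.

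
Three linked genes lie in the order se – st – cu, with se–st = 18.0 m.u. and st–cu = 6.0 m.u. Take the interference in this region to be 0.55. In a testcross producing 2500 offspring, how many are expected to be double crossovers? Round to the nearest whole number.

Map distances give recombination frequencies of 0.180 and 0.060 for the two intervals.
With interference 0.55 (so coincidence = 0.45), expected double-crossover frequency = 0.180 × 0.060 × 0.45 = 0.00486.
Expected number = 0.00486 × 2500 = 12.15 ≈ 12.

12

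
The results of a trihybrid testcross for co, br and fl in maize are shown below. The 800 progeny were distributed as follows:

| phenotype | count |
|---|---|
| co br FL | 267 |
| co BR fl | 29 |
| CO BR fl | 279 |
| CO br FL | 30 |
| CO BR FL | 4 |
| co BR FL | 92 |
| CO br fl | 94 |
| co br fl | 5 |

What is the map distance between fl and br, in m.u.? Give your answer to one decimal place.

The two most frequent reciprocal classes, CO BR fl and co br FL, are the parental types, so the F1 was CO BR fl / co br FL.
The two rarest classes, CO BR FL and co br fl, are the double crossovers. Comparing them with the parentals, only the fl allele has switched, so fl is the middle locus and the order is br – fl – co.
Crossovers in the br–fl interval produce the single-crossover classes CO br fl and co BR FL (94 + 92 = 186) plus the double crossovers (9).
RF(br–fl) = (186 + 9) / 800 = 195/800 = 0.2437 → 24.4 m.u.

24.4 m.u.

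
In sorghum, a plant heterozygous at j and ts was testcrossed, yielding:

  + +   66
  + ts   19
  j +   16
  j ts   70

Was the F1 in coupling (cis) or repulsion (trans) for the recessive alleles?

cis

The two most frequent classes are + + (66) and j ts (70); these are the parental (non-recombinant) types.
So the F1 carried + + on one chromosome and j ts on the other — the recessive alleles are on the same chromosome (cis / coupling).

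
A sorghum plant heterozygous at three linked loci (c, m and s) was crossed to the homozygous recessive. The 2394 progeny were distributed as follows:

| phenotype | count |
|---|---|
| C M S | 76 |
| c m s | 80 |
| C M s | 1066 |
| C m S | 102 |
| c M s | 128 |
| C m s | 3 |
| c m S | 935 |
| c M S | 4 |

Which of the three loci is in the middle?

m

The two most frequent reciprocal classes, C M s and c m S, are the parental types, so the F1 was C M s / c m S.
The two rarest classes, C m s and c M S, are the double crossovers. Comparing them with the parentals, only the m allele has switched, so m is the middle locus and the order is c – m – s.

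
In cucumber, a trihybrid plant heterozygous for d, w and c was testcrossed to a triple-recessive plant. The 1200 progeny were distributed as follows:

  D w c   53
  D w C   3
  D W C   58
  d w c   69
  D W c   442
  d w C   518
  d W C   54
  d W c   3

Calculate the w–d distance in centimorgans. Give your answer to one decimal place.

The two most frequent reciprocal classes, d w C and D W c, are the parental types, so the F1 was d w C / D W c.
The two rarest classes, D w C and d W c, are the double crossovers. Comparing them with the parentals, only the d allele has switched, so d is the middle locus and the order is c – d – w.
Crossovers in the d–w interval produce the single-crossover classes d W C and D w c (54 + 53 = 107) plus the double crossovers (6).
RF(d–w) = (107 + 6) / 1200 = 113/1200 = 0.0942 → 9.4 centimorgans.

9.4 centimorgans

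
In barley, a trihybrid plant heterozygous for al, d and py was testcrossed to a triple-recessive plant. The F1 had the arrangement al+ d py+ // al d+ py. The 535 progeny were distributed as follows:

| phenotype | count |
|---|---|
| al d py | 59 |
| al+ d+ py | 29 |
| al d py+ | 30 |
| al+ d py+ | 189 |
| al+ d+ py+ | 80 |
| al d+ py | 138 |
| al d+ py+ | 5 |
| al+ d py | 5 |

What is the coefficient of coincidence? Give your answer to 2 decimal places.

0.52

The two rarest classes, al+ d py and al d+ py+, are the double crossovers. Comparing them with the parentals, only the py allele has switched, so py is the middle locus and the order is d – py – al.
d–py: (139 + 10)/535 = 0.2785; py–al: (59 + 10)/535 = 0.1290.
Expected DCO frequency = 0.2785 × 0.1290 ≈ 0.03593; observed = 10/535 ≈ 0.01869.
Coefficient of coincidence = 0.01869/0.03593 ≈ 0.52.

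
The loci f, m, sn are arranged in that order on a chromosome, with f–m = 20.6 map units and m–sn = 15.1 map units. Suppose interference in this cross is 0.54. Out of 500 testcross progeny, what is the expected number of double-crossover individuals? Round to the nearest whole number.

7

Map distances give recombination frequencies of 0.206 and 0.151 for the two intervals.
With interference 0.54 (so coincidence = 0.46), expected double-crossover frequency = 0.206 × 0.151 × 0.46 = 0.01431.
Expected number = 0.01431 × 500 = 7.15 ≈ 7.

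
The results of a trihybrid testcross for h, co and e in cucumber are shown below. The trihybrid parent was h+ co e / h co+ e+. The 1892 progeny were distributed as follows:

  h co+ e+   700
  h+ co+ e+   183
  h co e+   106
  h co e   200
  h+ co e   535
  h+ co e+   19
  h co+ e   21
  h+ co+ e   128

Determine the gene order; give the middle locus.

e

The two rarest classes, h+ co e+ and h co+ e, are the double crossovers. Comparing them with the parentals, only the e allele has switched, so e is the middle locus and the order is h – e – co.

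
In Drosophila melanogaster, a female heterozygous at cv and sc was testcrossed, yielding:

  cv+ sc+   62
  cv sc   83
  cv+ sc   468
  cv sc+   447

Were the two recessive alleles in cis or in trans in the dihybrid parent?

trans

The two most frequent classes are cv+ sc (468) and cv sc+ (447); these are the parental (non-recombinant) types.
So the F1 carried cv+ sc on one chromosome and cv sc+ on the other — the recessive alleles are on opposite chromosomes (trans / repulsion).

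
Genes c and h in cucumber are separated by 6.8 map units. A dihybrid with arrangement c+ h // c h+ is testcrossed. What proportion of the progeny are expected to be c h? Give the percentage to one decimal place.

A map distance of 6.8 map units corresponds to a recombination frequency of 0.068.
The F1 is c+ h / c h+, so c h is a recombinant gamete class with expected frequency r/2 = 0.068/2 = 0.0340.
That is 0.0340 = 3.4% of the progeny.

3.4%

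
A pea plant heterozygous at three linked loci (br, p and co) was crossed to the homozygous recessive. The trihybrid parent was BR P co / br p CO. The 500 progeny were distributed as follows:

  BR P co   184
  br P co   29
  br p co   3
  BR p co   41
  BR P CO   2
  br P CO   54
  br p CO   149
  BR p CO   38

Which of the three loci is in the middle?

co

The two rarest classes, BR P CO and br p co, are the double crossovers. Comparing them with the parentals, only the co allele has switched, so co is the middle locus and the order is p – co – br.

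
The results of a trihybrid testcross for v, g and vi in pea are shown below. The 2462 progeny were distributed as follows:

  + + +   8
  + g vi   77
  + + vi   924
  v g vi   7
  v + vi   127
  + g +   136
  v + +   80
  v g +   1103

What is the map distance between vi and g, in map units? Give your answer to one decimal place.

7.0 map units

The two most frequent reciprocal classes, v g + and + + vi, are the parental types, so the F1 was v g + / + + vi.
The two rarest classes, v g vi and + + +, are the double crossovers. Comparing them with the parentals, only the vi allele has switched, so vi is the middle locus and the order is v – vi – g.
Crossovers in the vi–g interval produce the single-crossover classes v + + and + g vi (80 + 77 = 157) plus the double crossovers (15).
RF(vi–g) = (157 + 15) / 2462 = 172/2462 = 0.0699 → 7.0 map units.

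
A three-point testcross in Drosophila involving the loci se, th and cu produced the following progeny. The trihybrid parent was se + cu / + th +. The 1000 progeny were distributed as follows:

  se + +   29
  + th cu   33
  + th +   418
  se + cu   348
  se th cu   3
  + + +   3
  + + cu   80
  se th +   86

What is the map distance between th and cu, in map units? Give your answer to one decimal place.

6.8 map units

The two rarest classes, se th cu and + + +, are the double crossovers. Comparing them with the parentals, only the th allele has switched, so th is the middle locus and the order is se – th – cu.
Crossovers in the th–cu interval produce the single-crossover classes se + + and + th cu (29 + 33 = 62) plus the double crossovers (6).
RF(th–cu) = (62 + 6) / 1000 = 68/1000 = 0.0680 → 6.8 map units.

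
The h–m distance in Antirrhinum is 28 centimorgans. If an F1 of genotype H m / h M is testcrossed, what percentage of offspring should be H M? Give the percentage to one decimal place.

A map distance of 28 centimorgans corresponds to a recombination frequency of 0.280.
The F1 is H m / h M, so H M is a recombinant gamete class with expected frequency r/2 = 0.280/2 = 0.1400.
That is 0.1400 = 14.0% of the progeny.

14.0%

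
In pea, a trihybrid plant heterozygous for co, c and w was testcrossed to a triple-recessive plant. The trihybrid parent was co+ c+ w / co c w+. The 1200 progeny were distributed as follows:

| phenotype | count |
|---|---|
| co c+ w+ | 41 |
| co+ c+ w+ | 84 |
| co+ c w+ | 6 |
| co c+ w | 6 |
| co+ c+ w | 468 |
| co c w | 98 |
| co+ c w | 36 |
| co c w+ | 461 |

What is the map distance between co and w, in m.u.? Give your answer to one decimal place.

16.2 m.u.

The two rarest classes, co c+ w and co+ c w+, are the double crossovers. Comparing them with the parentals, only the co allele has switched, so co is the middle locus and the order is c – co – w.
Crossovers in the co–w interval produce the single-crossover classes co+ c+ w+ and co c w (84 + 98 = 182) plus the double crossovers (12).
RF(co–w) = (182 + 12) / 1200 = 194/1200 = 0.1617 → 16.2 m.u.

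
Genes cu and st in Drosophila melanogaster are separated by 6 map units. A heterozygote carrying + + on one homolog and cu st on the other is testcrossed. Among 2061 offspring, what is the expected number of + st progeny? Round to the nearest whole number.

A map distance of 6 map units corresponds to a recombination frequency of 0.060.
The F1 is + + / cu st, so + st is a recombinant gamete class with expected frequency r/2 = 0.060/2 = 0.0300.
Expected number = 0.0300 × 2061 = 61.83 ≈ 62.

62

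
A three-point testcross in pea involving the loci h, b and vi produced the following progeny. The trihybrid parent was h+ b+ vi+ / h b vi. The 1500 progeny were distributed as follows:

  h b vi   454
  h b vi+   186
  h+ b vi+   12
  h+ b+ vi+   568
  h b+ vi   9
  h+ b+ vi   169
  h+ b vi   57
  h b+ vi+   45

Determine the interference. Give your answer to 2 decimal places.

0.32

The two rarest classes, h+ b vi+ and h b+ vi, are the double crossovers. Comparing them with the parentals, only the b allele has switched, so b is the middle locus and the order is vi – b – h.
vi–b: (355 + 21)/1500 = 0.2507; b–h: (102 + 21)/1500 = 0.0820.
Expected DCO frequency = 0.2507 × 0.0820 ≈ 0.02056; observed = 21/1500 ≈ 0.01400.
Coefficient of coincidence = 0.01400/0.02056 ≈ 0.68; interference = 1 − 0.68 = 0.32.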